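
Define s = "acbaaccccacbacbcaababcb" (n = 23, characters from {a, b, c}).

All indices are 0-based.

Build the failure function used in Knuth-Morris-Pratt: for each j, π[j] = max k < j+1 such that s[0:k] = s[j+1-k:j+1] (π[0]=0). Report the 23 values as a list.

π[0] = 0
j=1 s[j]='c': π[1]=0 (border '')
j=2 s[j]='b': π[2]=0 (border '')
j=3 s[j]='a': π[3]=1 (border 'a')
j=4 s[j]='a': k: 1→0; π[4]=1 (border 'a')
j=5 s[j]='c': π[5]=2 (border 'ac')
j=6 s[j]='c': k: 2→0; π[6]=0 (border '')
j=7 s[j]='c': π[7]=0 (border '')
j=8 s[j]='c': π[8]=0 (border '')
j=9 s[j]='a': π[9]=1 (border 'a')
j=10 s[j]='c': π[10]=2 (border 'ac')
j=11 s[j]='b': π[11]=3 (border 'acb')
j=12 s[j]='a': π[12]=4 (border 'acba')
j=13 s[j]='c': k: 4→1; π[13]=2 (border 'ac')
j=14 s[j]='b': π[14]=3 (border 'acb')
j=15 s[j]='c': k: 3→0; π[15]=0 (border '')
j=16 s[j]='a': π[16]=1 (border 'a')
j=17 s[j]='a': k: 1→0; π[17]=1 (border 'a')
j=18 s[j]='b': k: 1→0; π[18]=0 (border '')
j=19 s[j]='a': π[19]=1 (border 'a')
j=20 s[j]='b': k: 1→0; π[20]=0 (border '')
j=21 s[j]='c': π[21]=0 (border '')
j=22 s[j]='b': π[22]=0 (border '')

[0, 0, 0, 1, 1, 2, 0, 0, 0, 1, 2, 3, 4, 2, 3, 0, 1, 1, 0, 1, 0, 0, 0]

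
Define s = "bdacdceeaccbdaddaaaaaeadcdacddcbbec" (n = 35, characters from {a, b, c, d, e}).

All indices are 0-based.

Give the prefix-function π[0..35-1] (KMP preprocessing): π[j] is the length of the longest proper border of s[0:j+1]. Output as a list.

[0, 0, 0, 0, 0, 0, 0, 0, 0, 0, 0, 1, 2, 3, 0, 0, 0, 0, 0, 0, 0, 0, 0, 0, 0, 0, 0, 0, 0, 0, 0, 1, 1, 0, 0]

π[0] = 0
j=1 s[j]='d': π[1]=0 (border '')
j=2 s[j]='a': π[2]=0 (border '')
j=3 s[j]='c': π[3]=0 (border '')
j=4 s[j]='d': π[4]=0 (border '')
j=5 s[j]='c': π[5]=0 (border '')
j=6 s[j]='e': π[6]=0 (border '')
j=7 s[j]='e': π[7]=0 (border '')
j=8 s[j]='a': π[8]=0 (border '')
j=9 s[j]='c': π[9]=0 (border '')
j=10 s[j]='c': π[10]=0 (border '')
j=11 s[j]='b': π[11]=1 (border 'b')
j=12 s[j]='d': π[12]=2 (border 'bd')
j=13 s[j]='a': π[13]=3 (border 'bda')
j=14 s[j]='d': k: 3→0; π[14]=0 (border '')
j=15 s[j]='d': π[15]=0 (border '')
j=16 s[j]='a': π[16]=0 (border '')
j=17 s[j]='a': π[17]=0 (border '')
j=18 s[j]='a': π[18]=0 (border '')
j=19 s[j]='a': π[19]=0 (border '')
j=20 s[j]='a': π[20]=0 (border '')
j=21 s[j]='e': π[21]=0 (border '')
j=22 s[j]='a': π[22]=0 (border '')
j=23 s[j]='d': π[23]=0 (border '')
j=24 s[j]='c': π[24]=0 (border '')
j=25 s[j]='d': π[25]=0 (border '')
j=26 s[j]='a': π[26]=0 (border '')
j=27 s[j]='c': π[27]=0 (border '')
j=28 s[j]='d': π[28]=0 (border '')
j=29 s[j]='d': π[29]=0 (border '')
j=30 s[j]='c': π[30]=0 (border '')
j=31 s[j]='b': π[31]=1 (border 'b')
j=32 s[j]='b': k: 1→0; π[32]=1 (border 'b')
j=33 s[j]='e': k: 1→0; π[33]=0 (border '')
j=34 s[j]='c': π[34]=0 (border '')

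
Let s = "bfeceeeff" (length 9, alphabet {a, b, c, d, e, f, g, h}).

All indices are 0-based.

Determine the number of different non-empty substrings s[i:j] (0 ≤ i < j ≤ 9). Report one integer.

sorted suffixes:
  #0 SA[0]=0  'bfeceeeff'
  #1 SA[1]=3  'ceeeff'
  #2 SA[2]=2  'eceeeff'
  #3 SA[3]=4  'eeeff'
  #4 SA[4]=5  'eeff'
  #5 SA[5]=6  'eff'
  #6 SA[6]=8  'f'
  #7 SA[7]=1  'feceeeff'
  #8 SA[8]=7  'ff'

SA = [0, 3, 2, 4, 5, 6, 8, 1, 7]
i: (SA[i-1],SA[i]) lcp shared
  1: (0,3) 0 ''
  2: (3,2) 0 ''
  3: (2,4) 1 'e'
  4: (4,5) 2 'ee'
  5: (5,6) 1 'e'
  6: (6,8) 0 ''
  7: (8,1) 1 'f'
  8: (1,7) 1 'f'

n(n+1)/2 = 9·10/2 = 45
Σ LCP = 0 + 0 + 0 + 1 + 2 + 1 + 0 + 1 + 1 = 6
distinct = 45 − 6 = 39

39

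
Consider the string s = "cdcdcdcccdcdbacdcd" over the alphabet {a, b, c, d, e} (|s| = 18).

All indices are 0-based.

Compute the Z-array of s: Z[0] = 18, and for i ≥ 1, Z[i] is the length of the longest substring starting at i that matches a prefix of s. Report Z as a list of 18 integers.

[18, 0, 5, 0, 3, 0, 1, 1, 4, 0, 2, 0, 0, 0, 4, 0, 2, 0]

Z[0]=18
i=1: outside box; Z[1]=0
i=2: outside box; Z[2]=5 extend→box=[2,7)
i=3: min(r-i=4, Z[1]=0)=0; Z[3]=0
i=4: min(r-i=3, Z[2]=5)=3; Z[4]=3
i=5: min(r-i=2, Z[3]=0)=0; Z[5]=0
i=6: min(r-i=1, Z[4]=3)=1; Z[6]=1
i=7: outside box; Z[7]=1 extend→box=[7,8)
i=8: outside box; Z[8]=4 extend→box=[8,12)
i=9: min(r-i=3, Z[1]=0)=0; Z[9]=0
i=10: min(r-i=2, Z[2]=5)=2; Z[10]=2
i=11: min(r-i=1, Z[3]=0)=0; Z[11]=0
i=12: outside box; Z[12]=0
i=13: outside box; Z[13]=0
i=14: outside box; Z[14]=4 extend→box=[14,18)
i=15: min(r-i=3, Z[1]=0)=0; Z[15]=0
i=16: min(r-i=2, Z[2]=5)=2; Z[16]=2
i=17: min(r-i=1, Z[3]=0)=0; Z[17]=0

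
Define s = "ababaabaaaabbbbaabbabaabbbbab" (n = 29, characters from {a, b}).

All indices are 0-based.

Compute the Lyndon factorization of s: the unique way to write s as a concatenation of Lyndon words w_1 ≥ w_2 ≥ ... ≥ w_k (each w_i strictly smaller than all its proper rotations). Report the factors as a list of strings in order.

emit factor 1: 'ab' (i=0, period=2)
emit factor 2: 'ab' (i=2, period=2)
emit factor 3: 'aab' (i=4, period=3)
emit factor 4: 'aaaabbbbaabbabaabbbbab' (i=7, period=22)

["ab", "ab", "aab", "aaaabbbbaabbabaabbbbab"]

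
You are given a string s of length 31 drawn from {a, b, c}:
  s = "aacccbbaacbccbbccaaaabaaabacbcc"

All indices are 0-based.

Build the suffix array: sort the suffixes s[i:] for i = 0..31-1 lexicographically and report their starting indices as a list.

[17, 18, 22, 19, 23, 7, 0, 20, 24, 26, 8, 1, 21, 6, 25, 5, 13, 28, 14, 10, 30, 16, 4, 12, 27, 9, 29, 15, 3, 11, 2]

rank→(start, suffix):
  0 → (17, 'aaaabaaabacbcc')
  1 → (18, 'aaabaaabacbcc')
  2 → (22, 'aaabacbcc')
  3 → (19, 'aabaaabacbcc')
  4 → (23, 'aabacbcc')
  5 → (7, 'aacbccbbccaaaabaaabacbcc')
  6 → (0, 'aacccbbaacbccbbccaaaabaaabacbcc')
  7 → (20, 'abaaabacbcc')
  8 → (24, 'abacbcc')
  9 → (26, 'acbcc')
  10 → (8, 'acbccbbccaaaabaaabacbcc')
  11 → (1, 'acccbbaacbccbbccaaaabaaabacbcc')
  12 → (21, 'baaabacbcc')
  13 → (6, 'baacbccbbccaaaabaaabacbcc')
  14 → (25, 'bacbcc')
  15 → (5, 'bbaacbccbbccaaaabaaabacbcc')
  16 → (13, 'bbccaaaabaaabacbcc')
  17 → (28, 'bcc')
  18 → (14, 'bccaaaabaaabacbcc')
  19 → (10, 'bccbbccaaaabaaabacbcc')
  20 → (30, 'c')
  21 → (16, 'caaaabaaabacbcc')
  22 → (4, 'cbbaacbccbbccaaaabaaabacbcc')
  23 → (12, 'cbbccaaaabaaabacbcc')
  24 → (27, 'cbcc')
  25 → (9, 'cbccbbccaaaabaaabacbcc')
  26 → (29, 'cc')
  27 → (15, 'ccaaaabaaabacbcc')
  28 → (3, 'ccbbaacbccbbccaaaabaaabacbcc')
  29 → (11, 'ccbbccaaaabaaabacbcc')
  30 → (2, 'cccbbaacbccbbccaaaabaaabacbcc')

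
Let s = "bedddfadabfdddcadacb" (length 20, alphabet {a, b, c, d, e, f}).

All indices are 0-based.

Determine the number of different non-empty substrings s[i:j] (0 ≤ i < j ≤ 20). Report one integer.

189

rank→(start, suffix):
  0 → (8, 'abfdddcadacb')
  1 → (17, 'acb')
  2 → (6, 'adabfdddcadacb')
  3 → (15, 'adacb')
  4 → (19, 'b')
  5 → (0, 'bedddfadabfdddcadacb')
  6 → (9, 'bfdddcadacb')
  7 → (14, 'cadacb')
  8 → (18, 'cb')
  9 → (7, 'dabfdddcadacb')
  10 → (16, 'dacb')
  11 → (13, 'dcadacb')
  12 → (12, 'ddcadacb')
  13 → (11, 'dddcadacb')
  14 → (2, 'dddfadabfdddcadacb')
  15 → (3, 'ddfadabfdddcadacb')
  16 → (4, 'dfadabfdddcadacb')
  17 → (1, 'edddfadabfdddcadacb')
  18 → (5, 'fadabfdddcadacb')
  19 → (10, 'fdddcadacb')

SA = [8, 17, 6, 15, 19, 0, 9, 14, 18, 7, 16, 13, 12, 11, 2, 3, 4, 1, 5, 10]
[i] adj suffixes → lcp
  [1] 8/17 → 1 ('a')
  [2] 17/6 → 1 ('a')
  [3] 6/15 → 3 ('ada')
  [4] 15/19 → 0 ('')
  [5] 19/0 → 1 ('b')
  [6] 0/9 → 1 ('b')
  [7] 9/14 → 0 ('')
  [8] 14/18 → 1 ('c')
  [9] 18/7 → 0 ('')
  [10] 7/16 → 2 ('da')
  [11] 16/13 → 1 ('d')
  [12] 13/12 → 1 ('d')
  [13] 12/11 → 2 ('dd')
  [14] 11/2 → 3 ('ddd')
  [15] 2/3 → 2 ('dd')
  [16] 3/4 → 1 ('d')
  [17] 4/1 → 0 ('')
  [18] 1/5 → 0 ('')
  [19] 5/10 → 1 ('f')

n(n+1)/2 = 20·21/2 = 210
Σ LCP = 0 + 1 + 1 + 3 + 0 + 1 + 1 + 0 + 1 + 0 + 2 + 1 + 1 + 2 + 3 + 2 + 1 + 0 + 0 + 1 = 21
distinct = 210 − 21 = 189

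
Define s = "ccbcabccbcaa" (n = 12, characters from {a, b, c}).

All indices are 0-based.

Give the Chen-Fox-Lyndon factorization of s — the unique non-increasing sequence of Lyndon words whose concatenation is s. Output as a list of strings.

["c", "c", "bc", "abccbc", "a", "a"]

emit factor 1: 'c' (i=0, period=1)
emit factor 2: 'c' (i=1, period=1)
emit factor 3: 'bc' (i=2, period=2)
emit factor 4: 'abccbc' (i=4, period=6)
emit factor 5: 'a' (i=10, period=1)
emit factor 6: 'a' (i=11, period=1)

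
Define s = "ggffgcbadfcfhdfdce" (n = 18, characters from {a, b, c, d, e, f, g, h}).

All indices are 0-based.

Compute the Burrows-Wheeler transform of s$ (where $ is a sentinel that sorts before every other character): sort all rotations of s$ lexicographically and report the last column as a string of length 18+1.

rank  rotation             last
    0  $ggffgcbadfcfhdfdce  e
    1  adfcfhdfdce$ggffgcb  b
    2  badfcfhdfdce$ggffgc  c
    3  cbadfcfhdfdce$ggffg  g
    4  ce$ggffgcbadfcfhdfd  d
    5  cfhdfdce$ggffgcbadf  f
    6  dce$ggffgcbadfcfhdf  f
    7  dfcfhdfdce$ggffgcba  a
    8  dfdce$ggffgcbadfcfh  h
    9  e$ggffgcbadfcfhdfdc  c
   10  fcfhdfdce$ggffgcbad  d
   11  fdce$ggffgcbadfcfhd  d
   12  ffgcbadfcfhdfdce$gg  g
   13  fgcbadfcfhdfdce$ggf  f
   14  fhdfdce$ggffgcbadfc  c
   15  gcbadfcfhdfdce$ggff  f
   16  gffgcbadfcfhdfdce$g  g
   17  ggffgcbadfcfhdfdce$  $
   18  hdfdce$ggffgcbadfcf  f

ebcgdffahcddgfcfg$f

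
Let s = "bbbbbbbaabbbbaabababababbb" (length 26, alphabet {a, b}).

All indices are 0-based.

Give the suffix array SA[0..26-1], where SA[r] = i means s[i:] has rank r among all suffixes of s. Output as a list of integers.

[13, 7, 14, 16, 18, 20, 22, 8, 25, 12, 6, 15, 17, 19, 21, 24, 11, 5, 23, 10, 4, 9, 3, 2, 1, 0]

sorted suffixes:
  #0 SA[0]=13  'aabababababbb'
  #1 SA[1]=7  'aabbbbaabababababbb'
  #2 SA[2]=14  'abababababbb'
  #3 SA[3]=16  'ababababbb'
  #4 SA[4]=18  'abababbb'
  #5 SA[5]=20  'ababbb'
  #6 SA[6]=22  'abbb'
  #7 SA[7]=8  'abbbbaabababababbb'
  #8 SA[8]=25  'b'
  #9 SA[9]=12  'baabababababbb'
  #10 SA[10]=6  'baabbbbaabababababbb'
  #11 SA[11]=15  'bababababbb'
  #12 SA[12]=17  'babababbb'
  #13 SA[13]=19  'bababbb'
  #14 SA[14]=21  'babbb'
  #15 SA[15]=24  'bb'
  #16 SA[16]=11  'bbaabababababbb'
  #17 SA[17]=5  'bbaabbbbaabababababbb'
  #18 SA[18]=23  'bbb'
  #19 SA[19]=10  'bbbaabababababbb'
  #20 SA[20]=4  'bbbaabbbbaabababababbb'
  #21 SA[21]=9  'bbbbaabababababbb'
  #22 SA[22]=3  'bbbbaabbbbaabababababbb'
  #23 SA[23]=2  'bbbbbaabbbbaabababababbb'
  #24 SA[24]=1  'bbbbbbaabbbbaabababababbb'
  #25 SA[25]=0  'bbbbbbbaabbbbaabababababbb'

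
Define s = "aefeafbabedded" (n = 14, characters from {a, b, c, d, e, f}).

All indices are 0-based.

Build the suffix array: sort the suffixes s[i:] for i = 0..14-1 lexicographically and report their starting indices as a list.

sorted suffixes:
  #0 SA[0]=7  'abedded'
  #1 SA[1]=0  'aefeafbabedded'
  #2 SA[2]=4  'afbabedded'
  #3 SA[3]=6  'babedded'
  #4 SA[4]=8  'bedded'
  #5 SA[5]=13  'd'
  #6 SA[6]=10  'dded'
  #7 SA[7]=11  'ded'
  #8 SA[8]=3  'eafbabedded'
  #9 SA[9]=12  'ed'
  #10 SA[10]=9  'edded'
  #11 SA[11]=1  'efeafbabedded'
  #12 SA[12]=5  'fbabedded'
  #13 SA[13]=2  'feafbabedded'

[7, 0, 4, 6, 8, 13, 10, 11, 3, 12, 9, 1, 5, 2]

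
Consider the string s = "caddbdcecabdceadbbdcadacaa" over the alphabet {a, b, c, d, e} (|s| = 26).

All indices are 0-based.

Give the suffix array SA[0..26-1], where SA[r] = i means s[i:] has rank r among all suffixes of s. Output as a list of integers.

sorted suffixes:
  #0 SA[0]=25  'a'
  #1 SA[1]=24  'aa'
  #2 SA[2]=9  'abdceadbbdcadacaa'
  #3 SA[3]=22  'acaa'
  #4 SA[4]=20  'adacaa'
  #5 SA[5]=14  'adbbdcadacaa'
  #6 SA[6]=1  'addbdcecabdceadbbdcadacaa'
  #7 SA[7]=16  'bbdcadacaa'
  #8 SA[8]=17  'bdcadacaa'
  #9 SA[9]=10  'bdceadbbdcadacaa'
  #10 SA[10]=4  'bdcecabdceadbbdcadacaa'
  #11 SA[11]=23  'caa'
  #12 SA[12]=8  'cabdceadbbdcadacaa'
  #13 SA[13]=19  'cadacaa'
  #14 SA[14]=0  'caddbdcecabdceadbbdcadacaa'
  #15 SA[15]=12  'ceadbbdcadacaa'
  #16 SA[16]=6  'cecabdceadbbdcadacaa'
  #17 SA[17]=21  'dacaa'
  #18 SA[18]=15  'dbbdcadacaa'
  #19 SA[19]=3  'dbdcecabdceadbbdcadacaa'
  #20 SA[20]=18  'dcadacaa'
  #21 SA[21]=11  'dceadbbdcadacaa'
  #22 SA[22]=5  'dcecabdceadbbdcadacaa'
  #23 SA[23]=2  'ddbdcecabdceadbbdcadacaa'
  #24 SA[24]=13  'eadbbdcadacaa'
  #25 SA[25]=7  'ecabdceadbbdcadacaa'

[25, 24, 9, 22, 20, 14, 1, 16, 17, 10, 4, 23, 8, 19, 0, 12, 6, 21, 15, 3, 18, 11, 5, 2, 13, 7]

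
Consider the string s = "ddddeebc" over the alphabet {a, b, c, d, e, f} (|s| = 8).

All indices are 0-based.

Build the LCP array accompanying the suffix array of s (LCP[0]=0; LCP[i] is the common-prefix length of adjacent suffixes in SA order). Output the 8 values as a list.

[0, 0, 0, 3, 2, 1, 0, 1]

rank | idx | suffix
   0 |   6 | bc
   1 |   7 | c
   2 |   0 | ddddeebc
   3 |   1 | dddeebc
   4 |   2 | ddeebc
   5 |   3 | deebc
   6 |   5 | ebc
   7 |   4 | eebc

SA = [6, 7, 0, 1, 2, 3, 5, 4]
i: (SA[i-1],SA[i]) lcp shared
  1: (6,7) 0 ''
  2: (7,0) 0 ''
  3: (0,1) 3 'ddd'
  4: (1,2) 2 'dd'
  5: (2,3) 1 'd'
  6: (3,5) 0 ''
  7: (5,4) 1 'e'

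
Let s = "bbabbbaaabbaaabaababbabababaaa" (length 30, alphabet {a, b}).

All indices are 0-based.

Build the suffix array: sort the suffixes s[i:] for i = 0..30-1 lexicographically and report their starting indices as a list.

rank→(start, suffix):
  0 → (29, 'a')
  1 → (28, 'aa')
  2 → (27, 'aaa')
  3 → (11, 'aaabaababbabababaaa')
  4 → (6, 'aaabbaaabaababbabababaaa')
  5 → (12, 'aabaababbabababaaa')
  6 → (15, 'aababbabababaaa')
  7 → (7, 'aabbaaabaababbabababaaa')
  8 → (25, 'abaaa')
  9 → (13, 'abaababbabababaaa')
  10 → (23, 'ababaaa')
  11 → (21, 'abababaaa')
  12 → (16, 'ababbabababaaa')
  13 → (8, 'abbaaabaababbabababaaa')
  14 → (18, 'abbabababaaa')
  15 → (2, 'abbbaaabbaaabaababbabababaaa')
  16 → (26, 'baaa')
  17 → (10, 'baaabaababbabababaaa')
  18 → (5, 'baaabbaaabaababbabababaaa')
  19 → (14, 'baababbabababaaa')
  20 → (24, 'babaaa')
  21 → (22, 'bababaaa')
  22 → (20, 'babababaaa')
  23 → (17, 'babbabababaaa')
  24 → (1, 'babbbaaabbaaabaababbabababaaa')
  25 → (9, 'bbaaabaababbabababaaa')
  26 → (4, 'bbaaabbaaabaababbabababaaa')
  27 → (19, 'bbabababaaa')
  28 → (0, 'bbabbbaaabbaaabaababbabababaaa')
  29 → (3, 'bbbaaabbaaabaababbabababaaa')

[29, 28, 27, 11, 6, 12, 15, 7, 25, 13, 23, 21, 16, 8, 18, 2, 26, 10, 5, 14, 24, 22, 20, 17, 1, 9, 4, 19, 0, 3]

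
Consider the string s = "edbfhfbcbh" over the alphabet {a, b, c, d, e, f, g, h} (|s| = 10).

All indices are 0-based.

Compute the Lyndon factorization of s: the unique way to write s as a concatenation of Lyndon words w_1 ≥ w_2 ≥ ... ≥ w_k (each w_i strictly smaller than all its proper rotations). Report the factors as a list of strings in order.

["e", "d", "bfhf", "bcbh"]

emit factor 1: 'e' (i=0, period=1)
emit factor 2: 'd' (i=1, period=1)
emit factor 3: 'bfhf' (i=2, period=4)
emit factor 4: 'bcbh' (i=6, period=4)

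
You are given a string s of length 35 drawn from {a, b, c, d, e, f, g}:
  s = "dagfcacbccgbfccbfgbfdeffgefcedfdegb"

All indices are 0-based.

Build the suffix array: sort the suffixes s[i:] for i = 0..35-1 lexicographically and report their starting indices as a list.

[5, 1, 34, 7, 11, 18, 15, 4, 6, 14, 13, 8, 27, 9, 0, 20, 31, 29, 28, 25, 21, 32, 3, 12, 26, 19, 30, 22, 16, 23, 33, 10, 17, 24, 2]

sorted suffixes:
  #0 SA[0]=5  'acbccgbfccbfgbfdeffgefcedfdegb'
  #1 SA[1]=1  'agfcacbccgbfccbfgbfdeffgefcedfdegb'
  #2 SA[2]=34  'b'
  #3 SA[3]=7  'bccgbfccbfgbfdeffgefcedfdegb'
  #4 SA[4]=11  'bfccbfgbfdeffgefcedfdegb'
  #5 SA[5]=18  'bfdeffgefcedfdegb'
  #6 SA[6]=15  'bfgbfdeffgefcedfdegb'
  #7 SA[7]=4  'cacbccgbfccbfgbfdeffgefcedfdegb'
  #8 SA[8]=6  'cbccgbfccbfgbfdeffgefcedfdegb'
  #9 SA[9]=14  'cbfgbfdeffgefcedfdegb'
  #10 SA[10]=13  'ccbfgbfdeffgefcedfdegb'
  #11 SA[11]=8  'ccgbfccbfgbfdeffgefcedfdegb'
  #12 SA[12]=27  'cedfdegb'
  #13 SA[13]=9  'cgbfccbfgbfdeffgefcedfdegb'
  #14 SA[14]=0  'dagfcacbccgbfccbfgbfdeffgefcedfdegb'
  #15 SA[15]=20  'deffgefcedfdegb'
  #16 SA[16]=31  'degb'
  #17 SA[17]=29  'dfdegb'
  #18 SA[18]=28  'edfdegb'
  #19 SA[19]=25  'efcedfdegb'
  #20 SA[20]=21  'effgefcedfdegb'
  #21 SA[21]=32  'egb'
  #22 SA[22]=3  'fcacbccgbfccbfgbfdeffgefcedfdegb'
  #23 SA[23]=12  'fccbfgbfdeffgefcedfdegb'
  #24 SA[24]=26  'fcedfdegb'
  #25 SA[25]=19  'fdeffgefcedfdegb'
  #26 SA[26]=30  'fdegb'
  #27 SA[27]=22  'ffgefcedfdegb'
  #28 SA[28]=16  'fgbfdeffgefcedfdegb'
  #29 SA[29]=23  'fgefcedfdegb'
  #30 SA[30]=33  'gb'
  #31 SA[31]=10  'gbfccbfgbfdeffgefcedfdegb'
  #32 SA[32]=17  'gbfdeffgefcedfdegb'
  #33 SA[33]=24  'gefcedfdegb'
  #34 SA[34]=2  'gfcacbccgbfccbfgbfdeffgefcedfdegb'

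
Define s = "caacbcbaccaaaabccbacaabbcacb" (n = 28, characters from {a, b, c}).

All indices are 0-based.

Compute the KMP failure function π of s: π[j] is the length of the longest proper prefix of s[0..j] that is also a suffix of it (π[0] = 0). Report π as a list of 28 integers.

[0, 0, 0, 1, 0, 1, 0, 0, 1, 1, 2, 3, 0, 0, 0, 1, 1, 0, 0, 1, 2, 3, 0, 0, 1, 2, 1, 0]

π[0] = 0
j=1 s[j]='a': π[1]=0 (border '')
j=2 s[j]='a': π[2]=0 (border '')
j=3 s[j]='c': π[3]=1 (border 'c')
j=4 s[j]='b': k: 1→0; π[4]=0 (border '')
j=5 s[j]='c': π[5]=1 (border 'c')
j=6 s[j]='b': k: 1→0; π[6]=0 (border '')
j=7 s[j]='a': π[7]=0 (border '')
j=8 s[j]='c': π[8]=1 (border 'c')
j=9 s[j]='c': k: 1→0; π[9]=1 (border 'c')
j=10 s[j]='a': π[10]=2 (border 'ca')
j=11 s[j]='a': π[11]=3 (border 'caa')
j=12 s[j]='a': k: 3→0; π[12]=0 (border '')
j=13 s[j]='a': π[13]=0 (border '')
j=14 s[j]='b': π[14]=0 (border '')
j=15 s[j]='c': π[15]=1 (border 'c')
j=16 s[j]='c': k: 1→0; π[16]=1 (border 'c')
j=17 s[j]='b': k: 1→0; π[17]=0 (border '')
j=18 s[j]='a': π[18]=0 (border '')
j=19 s[j]='c': π[19]=1 (border 'c')
j=20 s[j]='a': π[20]=2 (border 'ca')
j=21 s[j]='a': π[21]=3 (border 'caa')
j=22 s[j]='b': k: 3→0; π[22]=0 (border '')
j=23 s[j]='b': π[23]=0 (border '')
j=24 s[j]='c': π[24]=1 (border 'c')
j=25 s[j]='a': π[25]=2 (border 'ca')
j=26 s[j]='c': k: 2→0; π[26]=1 (border 'c')
j=27 s[j]='b': k: 1→0; π[27]=0 (border '')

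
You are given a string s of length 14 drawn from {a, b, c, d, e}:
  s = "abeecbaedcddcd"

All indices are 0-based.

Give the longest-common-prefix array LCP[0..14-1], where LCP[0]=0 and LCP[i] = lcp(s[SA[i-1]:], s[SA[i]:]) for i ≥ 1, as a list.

[0, 1, 0, 1, 0, 1, 2, 0, 1, 3, 1, 0, 1, 1]

sorted suffixes:
  #0 SA[0]=0  'abeecbaedcddcd'
  #1 SA[1]=6  'aedcddcd'
  #2 SA[2]=5  'baedcddcd'
  #3 SA[3]=1  'beecbaedcddcd'
  #4 SA[4]=4  'cbaedcddcd'
  #5 SA[5]=12  'cd'
  #6 SA[6]=9  'cddcd'
  #7 SA[7]=13  'd'
  #8 SA[8]=11  'dcd'
  #9 SA[9]=8  'dcddcd'
  #10 SA[10]=10  'ddcd'
  #11 SA[11]=3  'ecbaedcddcd'
  #12 SA[12]=7  'edcddcd'
  #13 SA[13]=2  'eecbaedcddcd'

SA = [0, 6, 5, 1, 4, 12, 9, 13, 11, 8, 10, 3, 7, 2]
i: (SA[i-1],SA[i]) lcp shared
  1: (0,6) 1 'a'
  2: (6,5) 0 ''
  3: (5,1) 1 'b'
  4: (1,4) 0 ''
  5: (4,12) 1 'c'
  6: (12,9) 2 'cd'
  7: (9,13) 0 ''
  8: (13,11) 1 'd'
  9: (11,8) 3 'dcd'
  10: (8,10) 1 'd'
  11: (10,3) 0 ''
  12: (3,7) 1 'e'
  13: (7,2) 1 'e'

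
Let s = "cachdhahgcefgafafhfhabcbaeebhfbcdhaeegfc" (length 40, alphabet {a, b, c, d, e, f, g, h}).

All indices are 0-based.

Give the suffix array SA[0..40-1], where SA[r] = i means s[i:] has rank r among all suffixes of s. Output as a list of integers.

[20, 1, 24, 34, 13, 15, 6, 23, 21, 30, 27, 39, 0, 22, 31, 9, 2, 32, 4, 26, 25, 35, 10, 36, 14, 29, 38, 11, 18, 16, 12, 8, 37, 19, 33, 5, 3, 28, 17, 7]

rank→(start, suffix):
  0 → (20, 'abcbaeebhfbcdhaeegfc')
  1 → (1, 'achdhahgcefgafafhfhabcbaeebhfbcdhaeegfc')
  2 → (24, 'aeebhfbcdhaeegfc')
  3 → (34, 'aeegfc')
  4 → (13, 'afafhfhabcbaeebhfbcdhaeegfc')
  5 → (15, 'afhfhabcbaeebhfbcdhaeegfc')
  6 → (6, 'ahgcefgafafhfhabcbaeebhfbcdhaeegfc')
  7 → (23, 'baeebhfbcdhaeegfc')
  8 → (21, 'bcbaeebhfbcdhaeegfc')
  9 → (30, 'bcdhaeegfc')
  10 → (27, 'bhfbcdhaeegfc')
  11 → (39, 'c')
  12 → (0, 'cachdhahgcefgafafhfhabcbaeebhfbcdhaeegfc')
  13 → (22, 'cbaeebhfbcdhaeegfc')
  14 → (31, 'cdhaeegfc')
  15 → (9, 'cefgafafhfhabcbaeebhfbcdhaeegfc')
  16 → (2, 'chdhahgcefgafafhfhabcbaeebhfbcdhaeegfc')
  17 → (32, 'dhaeegfc')
  18 → (4, 'dhahgcefgafafhfhabcbaeebhfbcdhaeegfc')
  19 → (26, 'ebhfbcdhaeegfc')
  20 → (25, 'eebhfbcdhaeegfc')
  21 → (35, 'eegfc')
  22 → (10, 'efgafafhfhabcbaeebhfbcdhaeegfc')
  23 → (36, 'egfc')
  24 → (14, 'fafhfhabcbaeebhfbcdhaeegfc')
  25 → (29, 'fbcdhaeegfc')
  26 → (38, 'fc')
  27 → (11, 'fgafafhfhabcbaeebhfbcdhaeegfc')
  28 → (18, 'fhabcbaeebhfbcdhaeegfc')
  29 → (16, 'fhfhabcbaeebhfbcdhaeegfc')
  30 → (12, 'gafafhfhabcbaeebhfbcdhaeegfc')
  31 → (8, 'gcefgafafhfhabcbaeebhfbcdhaeegfc')
  32 → (37, 'gfc')
  33 → (19, 'habcbaeebhfbcdhaeegfc')
  34 → (33, 'haeegfc')
  35 → (5, 'hahgcefgafafhfhabcbaeebhfbcdhaeegfc')
  36 → (3, 'hdhahgcefgafafhfhabcbaeebhfbcdhaeegfc')
  37 → (28, 'hfbcdhaeegfc')
  38 → (17, 'hfhabcbaeebhfbcdhaeegfc')
  39 → (7, 'hgcefgafafhfhabcbaeebhfbcdhaeegfc')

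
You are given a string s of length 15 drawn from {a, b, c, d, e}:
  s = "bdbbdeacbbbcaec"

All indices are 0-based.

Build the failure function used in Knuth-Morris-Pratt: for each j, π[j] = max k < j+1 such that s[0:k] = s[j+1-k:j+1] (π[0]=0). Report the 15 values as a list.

π[0] = 0
j=1 s[j]='d': π[1]=0 (border '')
j=2 s[j]='b': π[2]=1 (border 'b')
j=3 s[j]='b': k: 1→0; π[3]=1 (border 'b')
j=4 s[j]='d': π[4]=2 (border 'bd')
j=5 s[j]='e': k: 2→0; π[5]=0 (border '')
j=6 s[j]='a': π[6]=0 (border '')
j=7 s[j]='c': π[7]=0 (border '')
j=8 s[j]='b': π[8]=1 (border 'b')
j=9 s[j]='b': k: 1→0; π[9]=1 (border 'b')
j=10 s[j]='b': k: 1→0; π[10]=1 (border 'b')
j=11 s[j]='c': k: 1→0; π[11]=0 (border '')
j=12 s[j]='a': π[12]=0 (border '')
j=13 s[j]='e': π[13]=0 (border '')
j=14 s[j]='c': π[14]=0 (border '')

[0, 0, 1, 1, 2, 0, 0, 0, 1, 1, 1, 0, 0, 0, 0]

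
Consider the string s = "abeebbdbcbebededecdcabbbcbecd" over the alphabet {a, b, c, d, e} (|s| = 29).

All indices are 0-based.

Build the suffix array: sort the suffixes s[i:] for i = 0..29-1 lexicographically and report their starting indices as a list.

sorted suffixes:
  #0 SA[0]=20  'abbbcbecd'
  #1 SA[1]=0  'abeebbdbcbebededecdcabbbcbecd'
  #2 SA[2]=21  'bbbcbecd'
  #3 SA[3]=22  'bbcbecd'
  #4 SA[4]=4  'bbdbcbebededecdcabbbcbecd'
  #5 SA[5]=7  'bcbebededecdcabbbcbecd'
  #6 SA[6]=23  'bcbecd'
  #7 SA[7]=5  'bdbcbebededecdcabbbcbecd'
  #8 SA[8]=9  'bebededecdcabbbcbecd'
  #9 SA[9]=25  'becd'
  #10 SA[10]=11  'bededecdcabbbcbecd'
  #11 SA[11]=1  'beebbdbcbebededecdcabbbcbecd'
  #12 SA[12]=19  'cabbbcbecd'
  #13 SA[13]=8  'cbebededecdcabbbcbecd'
  #14 SA[14]=24  'cbecd'
  #15 SA[15]=27  'cd'
  #16 SA[16]=17  'cdcabbbcbecd'
  #17 SA[17]=28  'd'
  #18 SA[18]=6  'dbcbebededecdcabbbcbecd'
  #19 SA[19]=18  'dcabbbcbecd'
  #20 SA[20]=15  'decdcabbbcbecd'
  #21 SA[21]=13  'dedecdcabbbcbecd'
  #22 SA[22]=3  'ebbdbcbebededecdcabbbcbecd'
  #23 SA[23]=10  'ebededecdcabbbcbecd'
  #24 SA[24]=26  'ecd'
  #25 SA[25]=16  'ecdcabbbcbecd'
  #26 SA[26]=14  'edecdcabbbcbecd'
  #27 SA[27]=12  'ededecdcabbbcbecd'
  #28 SA[28]=2  'eebbdbcbebededecdcabbbcbecd'

[20, 0, 21, 22, 4, 7, 23, 5, 9, 25, 11, 1, 19, 8, 24, 27, 17, 28, 6, 18, 15, 13, 3, 10, 26, 16, 14, 12, 2]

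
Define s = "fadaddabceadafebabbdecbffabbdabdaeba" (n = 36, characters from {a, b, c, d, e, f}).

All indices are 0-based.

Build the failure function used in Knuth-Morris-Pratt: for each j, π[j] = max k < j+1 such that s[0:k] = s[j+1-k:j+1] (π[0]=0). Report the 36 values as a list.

[0, 0, 0, 0, 0, 0, 0, 0, 0, 0, 0, 0, 0, 1, 0, 0, 0, 0, 0, 0, 0, 0, 0, 1, 1, 2, 0, 0, 0, 0, 0, 0, 0, 0, 0, 0]

π[0] = 0
j=1 s[j]='a': π[1]=0 (border '')
j=2 s[j]='d': π[2]=0 (border '')
j=3 s[j]='a': π[3]=0 (border '')
j=4 s[j]='d': π[4]=0 (border '')
j=5 s[j]='d': π[5]=0 (border '')
j=6 s[j]='a': π[6]=0 (border '')
j=7 s[j]='b': π[7]=0 (border '')
j=8 s[j]='c': π[8]=0 (border '')
j=9 s[j]='e': π[9]=0 (border '')
j=10 s[j]='a': π[10]=0 (border '')
j=11 s[j]='d': π[11]=0 (border '')
j=12 s[j]='a': π[12]=0 (border '')
j=13 s[j]='f': π[13]=1 (border 'f')
j=14 s[j]='e': k: 1→0; π[14]=0 (border '')
j=15 s[j]='b': π[15]=0 (border '')
j=16 s[j]='a': π[16]=0 (border '')
j=17 s[j]='b': π[17]=0 (border '')
j=18 s[j]='b': π[18]=0 (border '')
j=19 s[j]='d': π[19]=0 (border '')
j=20 s[j]='e': π[20]=0 (border '')
j=21 s[j]='c': π[21]=0 (border '')
j=22 s[j]='b': π[22]=0 (border '')
j=23 s[j]='f': π[23]=1 (border 'f')
j=24 s[j]='f': k: 1→0; π[24]=1 (border 'f')
j=25 s[j]='a': π[25]=2 (border 'fa')
j=26 s[j]='b': k: 2→0; π[26]=0 (border '')
j=27 s[j]='b': π[27]=0 (border '')
j=28 s[j]='d': π[28]=0 (border '')
j=29 s[j]='a': π[29]=0 (border '')
j=30 s[j]='b': π[30]=0 (border '')
j=31 s[j]='d': π[31]=0 (border '')
j=32 s[j]='a': π[32]=0 (border '')
j=33 s[j]='e': π[33]=0 (border '')
j=34 s[j]='b': π[34]=0 (border '')
j=35 s[j]='a': π[35]=0 (border '')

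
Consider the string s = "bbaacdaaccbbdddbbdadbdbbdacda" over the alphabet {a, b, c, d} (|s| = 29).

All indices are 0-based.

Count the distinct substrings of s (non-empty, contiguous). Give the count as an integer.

383

rank→(start, suffix):
  0 → (28, 'a')
  1 → (6, 'aaccbbdddbbdadbdbbdacda')
  2 → (2, 'aacdaaccbbdddbbdadbdbbdacda')
  3 → (7, 'accbbdddbbdadbdbbdacda')
  4 → (25, 'acda')
  5 → (3, 'acdaaccbbdddbbdadbdbbdacda')
  6 → (18, 'adbdbbdacda')
  7 → (1, 'baacdaaccbbdddbbdadbdbbdacda')
  8 → (0, 'bbaacdaaccbbdddbbdadbdbbdacda')
  9 → (22, 'bbdacda')
  10 → (15, 'bbdadbdbbdacda')
  11 → (10, 'bbdddbbdadbdbbdacda')
  12 → (23, 'bdacda')
  13 → (16, 'bdadbdbbdacda')
  14 → (20, 'bdbbdacda')
  15 → (11, 'bdddbbdadbdbbdacda')
  16 → (9, 'cbbdddbbdadbdbbdacda')
  17 → (8, 'ccbbdddbbdadbdbbdacda')
  18 → (26, 'cda')
  19 → (4, 'cdaaccbbdddbbdadbdbbdacda')
  20 → (27, 'da')
  21 → (5, 'daaccbbdddbbdadbdbbdacda')
  22 → (24, 'dacda')
  23 → (17, 'dadbdbbdacda')
  24 → (21, 'dbbdacda')
  25 → (14, 'dbbdadbdbbdacda')
  26 → (19, 'dbdbbdacda')
  27 → (13, 'ddbbdadbdbbdacda')
  28 → (12, 'dddbbdadbdbbdacda')

SA = [28, 6, 2, 7, 25, 3, 18, 1, 0, 22, 15, 10, 23, 16, 20, 11, 9, 8, 26, 4, 27, 5, 24, 17, 21, 14, 19, 13, 12]
i: (SA[i-1],SA[i]) lcp shared
  1: (28,6) 1 'a'
  2: (6,2) 3 'aac'
  3: (2,7) 1 'a'
  4: (7,25) 2 'ac'
  5: (25,3) 4 'acda'
  6: (3,18) 1 'a'
  7: (18,1) 0 ''
  8: (1,0) 1 'b'
  9: (0,22) 2 'bb'
  10: (22,15) 4 'bbda'
  11: (15,10) 3 'bbd'
  12: (10,23) 1 'b'
  13: (23,16) 3 'bda'
  14: (16,20) 2 'bd'
  15: (20,11) 2 'bd'
  16: (11,9) 0 ''
  17: (9,8) 1 'c'
  18: (8,26) 1 'c'
  19: (26,4) 3 'cda'
  20: (4,27) 0 ''
  21: (27,5) 2 'da'
  22: (5,24) 2 'da'
  23: (24,17) 2 'da'
  24: (17,21) 1 'd'
  25: (21,14) 5 'dbbda'
  26: (14,19) 2 'db'
  27: (19,13) 1 'd'
  28: (13,12) 2 'dd'

n(n+1)/2 = 29·30/2 = 435
Σ LCP = 0 + 1 + 3 + 1 + 2 + 4 + 1 + 0 + 1 + 2 + 4 + 3 + 1 + 3 + 2 + 2 + 0 + 1 + 1 + 3 + 0 + 2 + 2 + 2 + 1 + 5 + 2 + 1 + 2 = 52
distinct = 435 − 52 = 383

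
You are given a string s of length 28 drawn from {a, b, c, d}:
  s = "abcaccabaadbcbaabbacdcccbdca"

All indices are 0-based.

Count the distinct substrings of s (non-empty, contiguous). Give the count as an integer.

rank | idx | suffix
   0 |  27 | a
   1 |  14 | aabbacdcccbdca
   2 |   8 | aadbcbaabbacdcccbdca
   3 |   6 | abaadbcbaabbacdcccbdca
   4 |  15 | abbacdcccbdca
   5 |   0 | abcaccabaadbcbaabbacdcccbdca
   6 |   3 | accabaadbcbaabbacdcccbdca
   7 |  18 | acdcccbdca
   8 |   9 | adbcbaabbacdcccbdca
   9 |  13 | baabbacdcccbdca
  10 |   7 | baadbcbaabbacdcccbdca
  11 |  17 | bacdcccbdca
  12 |  16 | bbacdcccbdca
  13 |   1 | bcaccabaadbcbaabbacdcccbdca
  14 |  11 | bcbaabbacdcccbdca
  15 |  24 | bdca
  16 |  26 | ca
  17 |   5 | cabaadbcbaabbacdcccbdca
  18 |   2 | caccabaadbcbaabbacdcccbdca
  19 |  12 | cbaabbacdcccbdca
  20 |  23 | cbdca
  21 |   4 | ccabaadbcbaabbacdcccbdca
  22 |  22 | ccbdca
  23 |  21 | cccbdca
  24 |  19 | cdcccbdca
  25 |  10 | dbcbaabbacdcccbdca
  26 |  25 | dca
  27 |  20 | dcccbdca

SA = [27, 14, 8, 6, 15, 0, 3, 18, 9, 13, 7, 17, 16, 1, 11, 24, 26, 5, 2, 12, 23, 4, 22, 21, 19, 10, 25, 20]
rank  pair      lcp
   1  s[27:],s[14:]  1  'a'
   2  s[14:],s[8:]  2  'aa'
   3  s[8:],s[6:]  1  'a'
   4  s[6:],s[15:]  2  'ab'
   5  s[15:],s[0:]  2  'ab'
   6  s[0:],s[3:]  1  'a'
   7  s[3:],s[18:]  2  'ac'
   8  s[18:],s[9:]  1  'a'
   9  s[9:],s[13:]  0  ''
  10  s[13:],s[7:]  3  'baa'
  11  s[7:],s[17:]  2  'ba'
  12  s[17:],s[16:]  1  'b'
  13  s[16:],s[1:]  1  'b'
  14  s[1:],s[11:]  2  'bc'
  15  s[11:],s[24:]  1  'b'
  16  s[24:],s[26:]  0  ''
  17  s[26:],s[5:]  2  'ca'
  18  s[5:],s[2:]  2  'ca'
  19  s[2:],s[12:]  1  'c'
  20  s[12:],s[23:]  2  'cb'
  21  s[23:],s[4:]  1  'c'
  22  s[4:],s[22:]  2  'cc'
  23  s[22:],s[21:]  2  'cc'
  24  s[21:],s[19:]  1  'c'
  25  s[19:],s[10:]  0  ''
  26  s[10:],s[25:]  1  'd'
  27  s[25:],s[20:]  2  'dc'

n(n+1)/2 = 28·29/2 = 406
Σ LCP = 0 + 1 + 2 + 1 + 2 + 2 + 1 + 2 + 1 + 0 + 3 + 2 + 1 + 1 + 2 + 1 + 0 + 2 + 2 + 1 + 2 + 1 + 2 + 2 + 1 + 0 + 1 + 2 = 38
distinct = 406 − 38 = 368

368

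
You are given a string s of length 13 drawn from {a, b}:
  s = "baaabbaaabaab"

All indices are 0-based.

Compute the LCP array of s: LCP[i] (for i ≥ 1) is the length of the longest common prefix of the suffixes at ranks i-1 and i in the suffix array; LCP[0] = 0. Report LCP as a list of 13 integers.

rank | idx | suffix
   0 |   6 | aaabaab
   1 |   1 | aaabbaaabaab
   2 |  10 | aab
   3 |   7 | aabaab
   4 |   2 | aabbaaabaab
   5 |  11 | ab
   6 |   8 | abaab
   7 |   3 | abbaaabaab
   8 |  12 | b
   9 |   5 | baaabaab
  10 |   0 | baaabbaaabaab
  11 |   9 | baab
  12 |   4 | bbaaabaab

SA = [6, 1, 10, 7, 2, 11, 8, 3, 12, 5, 0, 9, 4]
i: (SA[i-1],SA[i]) lcp shared
  1: (6,1) 4 'aaab'
  2: (1,10) 2 'aa'
  3: (10,7) 3 'aab'
  4: (7,2) 3 'aab'
  5: (2,11) 1 'a'
  6: (11,8) 2 'ab'
  7: (8,3) 2 'ab'
  8: (3,12) 0 ''
  9: (12,5) 1 'b'
  10: (5,0) 5 'baaab'
  11: (0,9) 3 'baa'
  12: (9,4) 1 'b'

[0, 4, 2, 3, 3, 1, 2, 2, 0, 1, 5, 3, 1]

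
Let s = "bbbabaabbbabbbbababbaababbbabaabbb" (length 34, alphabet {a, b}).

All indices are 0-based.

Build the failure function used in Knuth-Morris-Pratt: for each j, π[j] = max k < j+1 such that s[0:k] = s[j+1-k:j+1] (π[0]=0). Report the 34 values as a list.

[0, 1, 2, 0, 1, 0, 0, 1, 2, 3, 4, 5, 2, 3, 3, 4, 5, 6, 1, 2, 0, 0, 1, 0, 1, 2, 3, 4, 5, 6, 7, 8, 9, 10]

π[0] = 0
j=1 s[j]='b': π[1]=1 (border 'b')
j=2 s[j]='b': π[2]=2 (border 'bb')
j=3 s[j]='a': k: 2→1→0; π[3]=0 (border '')
j=4 s[j]='b': π[4]=1 (border 'b')
j=5 s[j]='a': k: 1→0; π[5]=0 (border '')
j=6 s[j]='a': π[6]=0 (border '')
j=7 s[j]='b': π[7]=1 (border 'b')
j=8 s[j]='b': π[8]=2 (border 'bb')
j=9 s[j]='b': π[9]=3 (border 'bbb')
j=10 s[j]='a': π[10]=4 (border 'bbba')
j=11 s[j]='b': π[11]=5 (border 'bbbab')
j=12 s[j]='b': k: 5→1; π[12]=2 (border 'bb')
j=13 s[j]='b': π[13]=3 (border 'bbb')
j=14 s[j]='b': k: 3→2; π[14]=3 (border 'bbb')
j=15 s[j]='a': π[15]=4 (border 'bbba')
j=16 s[j]='b': π[16]=5 (border 'bbbab')
j=17 s[j]='a': π[17]=6 (border 'bbbaba')
j=18 s[j]='b': k: 6→0; π[18]=1 (border 'b')
j=19 s[j]='b': π[19]=2 (border 'bb')
j=20 s[j]='a': k: 2→1→0; π[20]=0 (border '')
j=21 s[j]='a': π[21]=0 (border '')
j=22 s[j]='b': π[22]=1 (border 'b')
j=23 s[j]='a': k: 1→0; π[23]=0 (border '')
j=24 s[j]='b': π[24]=1 (border 'b')
j=25 s[j]='b': π[25]=2 (border 'bb')
j=26 s[j]='b': π[26]=3 (border 'bbb')
j=27 s[j]='a': π[27]=4 (border 'bbba')
j=28 s[j]='b': π[28]=5 (border 'bbbab')
j=29 s[j]='a': π[29]=6 (border 'bbbaba')
j=30 s[j]='a': π[30]=7 (border 'bbbabaa')
j=31 s[j]='b': π[31]=8 (border 'bbbabaab')
j=32 s[j]='b': π[32]=9 (border 'bbbabaabb')
j=33 s[j]='b': π[33]=10 (border 'bbbabaabbb')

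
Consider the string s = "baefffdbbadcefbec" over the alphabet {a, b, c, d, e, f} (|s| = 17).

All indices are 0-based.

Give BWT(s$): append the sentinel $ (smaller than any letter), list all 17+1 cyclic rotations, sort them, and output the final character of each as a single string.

cbbb$dfedfabcaeffe

rank  rotation            last
    0  $baefffdbbadcefbec  c
    1  adcefbec$baefffdbb  b
    2  aefffdbbadcefbec$b  b
    3  badcefbec$baefffdb  b
    4  baefffdbbadcefbec$  $
    5  bbadcefbec$baefffd  d
    6  bec$baefffdbbadcef  f
    7  c$baefffdbbadcefbe  e
    8  cefbec$baefffdbbad  d
    9  dbbadcefbec$baefff  f
   10  dcefbec$baefffdbba  a
   11  ec$baefffdbbadcefb  b
   12  efbec$baefffdbbadc  c
   13  efffdbbadcefbec$ba  a
   14  fbec$baefffdbbadce  e
   15  fdbbadcefbec$baeff  f
   16  ffdbbadcefbec$baef  f
   17  fffdbbadcefbec$bae  e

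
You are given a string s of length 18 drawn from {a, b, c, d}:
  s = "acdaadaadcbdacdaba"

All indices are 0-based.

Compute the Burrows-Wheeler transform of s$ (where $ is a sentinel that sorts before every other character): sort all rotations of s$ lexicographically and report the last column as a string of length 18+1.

rank  rotation             last
    0  $acdaadaadcbdacdaba  a
    1  a$acdaadaadcbdacdab  b
    2  aadaadcbdacdaba$acd  d
    3  aadcbdacdaba$acdaad  d
    4  aba$acdaadaadcbdacd  d
    5  acdaadaadcbdacdaba$  $
    6  acdaba$acdaadaadcbd  d
    7  adaadcbdacdaba$acda  a
    8  adcbdacdaba$acdaada  a
    9  ba$acdaadaadcbdacda  a
   10  bdacdaba$acdaadaadc  c
   11  cbdacdaba$acdaadaad  d
   12  cdaadaadcbdacdaba$a  a
   13  cdaba$acdaadaadcbda  a
   14  daadaadcbdacdaba$ac  c
   15  daadcbdacdaba$acdaa  a
   16  daba$acdaadaadcbdac  c
   17  dacdaba$acdaadaadcb  b
   18  dcbdacdaba$acdaadaa  a

abddd$daaacdaacacba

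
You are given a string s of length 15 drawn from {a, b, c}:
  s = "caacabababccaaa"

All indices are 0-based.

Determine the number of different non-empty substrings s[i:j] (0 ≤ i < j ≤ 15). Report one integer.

97

rank | idx | suffix
   0 |  14 | a
   1 |  13 | aa
   2 |  12 | aaa
   3 |   1 | aacabababccaaa
   4 |   4 | abababccaaa
   5 |   6 | ababccaaa
   6 |   8 | abccaaa
   7 |   2 | acabababccaaa
   8 |   5 | bababccaaa
   9 |   7 | babccaaa
  10 |   9 | bccaaa
  11 |  11 | caaa
  12 |   0 | caacabababccaaa
  13 |   3 | cabababccaaa
  14 |  10 | ccaaa

SA = [14, 13, 12, 1, 4, 6, 8, 2, 5, 7, 9, 11, 0, 3, 10]
[i] adj suffixes → lcp
  [1] 14/13 → 1 ('a')
  [2] 13/12 → 2 ('aa')
  [3] 12/1 → 2 ('aa')
  [4] 1/4 → 1 ('a')
  [5] 4/6 → 4 ('abab')
  [6] 6/8 → 2 ('ab')
  [7] 8/2 → 1 ('a')
  [8] 2/5 → 0 ('')
  [9] 5/7 → 3 ('bab')
  [10] 7/9 → 1 ('b')
  [11] 9/11 → 0 ('')
  [12] 11/0 → 3 ('caa')
  [13] 0/3 → 2 ('ca')
  [14] 3/10 → 1 ('c')

n(n+1)/2 = 15·16/2 = 120
Σ LCP = 0 + 1 + 2 + 2 + 1 + 4 + 2 + 1 + 0 + 3 + 1 + 0 + 3 + 2 + 1 = 23
distinct = 120 − 23 = 97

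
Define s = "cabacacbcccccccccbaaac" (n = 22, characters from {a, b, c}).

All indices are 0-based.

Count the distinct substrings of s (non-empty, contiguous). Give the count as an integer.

rank→(start, suffix):
  0 → (18, 'aaac')
  1 → (19, 'aac')
  2 → (1, 'abacacbcccccccccbaaac')
  3 → (20, 'ac')
  4 → (3, 'acacbcccccccccbaaac')
  5 → (5, 'acbcccccccccbaaac')
  6 → (17, 'baaac')
  7 → (2, 'bacacbcccccccccbaaac')
  8 → (7, 'bcccccccccbaaac')
  9 → (21, 'c')
  10 → (0, 'cabacacbcccccccccbaaac')
  11 → (4, 'cacbcccccccccbaaac')
  12 → (16, 'cbaaac')
  13 → (6, 'cbcccccccccbaaac')
  14 → (15, 'ccbaaac')
  15 → (14, 'cccbaaac')
  16 → (13, 'ccccbaaac')
  17 → (12, 'cccccbaaac')
  18 → (11, 'ccccccbaaac')
  19 → (10, 'cccccccbaaac')
  20 → (9, 'ccccccccbaaac')
  21 → (8, 'cccccccccbaaac')

SA = [18, 19, 1, 20, 3, 5, 17, 2, 7, 21, 0, 4, 16, 6, 15, 14, 13, 12, 11, 10, 9, 8]
i: (SA[i-1],SA[i]) lcp shared
  1: (18,19) 2 'aa'
  2: (19,1) 1 'a'
  3: (1,20) 1 'a'
  4: (20,3) 2 'ac'
  5: (3,5) 2 'ac'
  6: (5,17) 0 ''
  7: (17,2) 2 'ba'
  8: (2,7) 1 'b'
  9: (7,21) 0 ''
  10: (21,0) 1 'c'
  11: (0,4) 2 'ca'
  12: (4,16) 1 'c'
  13: (16,6) 2 'cb'
  14: (6,15) 1 'c'
  15: (15,14) 2 'cc'
  16: (14,13) 3 'ccc'
  17: (13,12) 4 'cccc'
  18: (12,11) 5 'ccccc'
  19: (11,10) 6 'cccccc'
  20: (10,9) 7 'ccccccc'
  21: (9,8) 8 'cccccccc'

n(n+1)/2 = 22·23/2 = 253
Σ LCP = 0 + 2 + 1 + 1 + 2 + 2 + 0 + 2 + 1 + 0 + 1 + 2 + 1 + 2 + 1 + 2 + 3 + 4 + 5 + 6 + 7 + 8 = 53
distinct = 253 − 53 = 200

200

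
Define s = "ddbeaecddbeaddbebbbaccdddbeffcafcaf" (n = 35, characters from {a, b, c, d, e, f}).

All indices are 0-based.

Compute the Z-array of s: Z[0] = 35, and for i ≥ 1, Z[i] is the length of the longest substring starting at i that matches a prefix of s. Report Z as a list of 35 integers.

[35, 1, 0, 0, 0, 0, 0, 5, 1, 0, 0, 0, 4, 1, 0, 0, 0, 0, 0, 0, 0, 0, 2, 4, 1, 0, 0, 0, 0, 0, 0, 0, 0, 0, 0]

Z[0]=35
i=1: outside box; Z[1]=1 extend→box=[1,2)
i=2: outside box; Z[2]=0
i=3: outside box; Z[3]=0
i=4: outside box; Z[4]=0
i=5: outside box; Z[5]=0
i=6: outside box; Z[6]=0
i=7: outside box; Z[7]=5 extend→box=[7,12)
i=8: min(r-i=4, Z[1]=1)=1; Z[8]=1
i=9: min(r-i=3, Z[2]=0)=0; Z[9]=0
i=10: min(r-i=2, Z[3]=0)=0; Z[10]=0
i=11: min(r-i=1, Z[4]=0)=0; Z[11]=0
i=12: outside box; Z[12]=4 extend→box=[12,16)
i=13: min(r-i=3, Z[1]=1)=1; Z[13]=1
i=14: min(r-i=2, Z[2]=0)=0; Z[14]=0
i=15: min(r-i=1, Z[3]=0)=0; Z[15]=0
i=16: outside box; Z[16]=0
i=17: outside box; Z[17]=0
i=18: outside box; Z[18]=0
i=19: outside box; Z[19]=0
i=20: outside box; Z[20]=0
i=21: outside box; Z[21]=0
i=22: outside box; Z[22]=2 extend→box=[22,24)
i=23: min(r-i=1, Z[1]=1)=1; Z[23]=4 extend→box=[23,27)
i=24: min(r-i=3, Z[1]=1)=1; Z[24]=1
i=25: min(r-i=2, Z[2]=0)=0; Z[25]=0
i=26: min(r-i=1, Z[3]=0)=0; Z[26]=0
i=27: outside box; Z[27]=0
i=28: outside box; Z[28]=0
i=29: outside box; Z[29]=0
i=30: outside box; Z[30]=0
i=31: outside box; Z[31]=0
i=32: outside box; Z[32]=0
i=33: outside box; Z[33]=0
i=34: outside box; Z[34]=0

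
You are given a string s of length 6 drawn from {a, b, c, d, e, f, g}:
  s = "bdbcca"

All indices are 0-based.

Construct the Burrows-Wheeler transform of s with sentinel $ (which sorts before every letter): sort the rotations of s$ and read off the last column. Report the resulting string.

acd$cbb

rank  rotation last
    0  $bdbcca  a
    1  a$bdbcc  c
    2  bcca$bd  d
    3  bdbcca$  $
    4  ca$bdbc  c
    5  cca$bdb  b
    6  dbcca$b  b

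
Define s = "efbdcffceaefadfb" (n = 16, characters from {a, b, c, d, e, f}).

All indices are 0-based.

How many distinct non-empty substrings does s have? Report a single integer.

sorted suffixes:
  #0 SA[0]=12  'adfb'
  #1 SA[1]=9  'aefadfb'
  #2 SA[2]=15  'b'
  #3 SA[3]=2  'bdcffceaefadfb'
  #4 SA[4]=7  'ceaefadfb'
  #5 SA[5]=4  'cffceaefadfb'
  #6 SA[6]=3  'dcffceaefadfb'
  #7 SA[7]=13  'dfb'
  #8 SA[8]=8  'eaefadfb'
  #9 SA[9]=10  'efadfb'
  #10 SA[10]=0  'efbdcffceaefadfb'
  #11 SA[11]=11  'fadfb'
  #12 SA[12]=14  'fb'
  #13 SA[13]=1  'fbdcffceaefadfb'
  #14 SA[14]=6  'fceaefadfb'
  #15 SA[15]=5  'ffceaefadfb'

SA = [12, 9, 15, 2, 7, 4, 3, 13, 8, 10, 0, 11, 14, 1, 6, 5]
rank  pair      lcp
   1  s[12:],s[9:]  1  'a'
   2  s[9:],s[15:]  0  ''
   3  s[15:],s[2:]  1  'b'
   4  s[2:],s[7:]  0  ''
   5  s[7:],s[4:]  1  'c'
   6  s[4:],s[3:]  0  ''
   7  s[3:],s[13:]  1  'd'
   8  s[13:],s[8:]  0  ''
   9  s[8:],s[10:]  1  'e'
  10  s[10:],s[0:]  2  'ef'
  11  s[0:],s[11:]  0  ''
  12  s[11:],s[14:]  1  'f'
  13  s[14:],s[1:]  2  'fb'
  14  s[1:],s[6:]  1  'f'
  15  s[6:],s[5:]  1  'f'

n(n+1)/2 = 16·17/2 = 136
Σ LCP = 0 + 1 + 0 + 1 + 0 + 1 + 0 + 1 + 0 + 1 + 2 + 0 + 1 + 2 + 1 + 1 = 12
distinct = 136 − 12 = 124

124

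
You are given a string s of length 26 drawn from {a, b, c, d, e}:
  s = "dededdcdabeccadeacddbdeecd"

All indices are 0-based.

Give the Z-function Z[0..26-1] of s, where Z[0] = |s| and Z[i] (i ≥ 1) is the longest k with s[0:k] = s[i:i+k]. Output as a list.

Z[0]=26
i=1: fresh scan; Z[1]=0
i=2: fresh scan; Z[2]=3 scan→box=[2,5)
i=3: min(r-i=2, Z[1]=0)=0; Z[3]=0
i=4: min(r-i=1, Z[2]=3)=1; Z[4]=1
i=5: fresh scan; Z[5]=1 scan→box=[5,6)
i=6: fresh scan; Z[6]=0
i=7: fresh scan; Z[7]=1 scan→box=[7,8)
i=8: fresh scan; Z[8]=0
i=9: fresh scan; Z[9]=0
i=10: fresh scan; Z[10]=0
i=11: fresh scan; Z[11]=0
i=12: fresh scan; Z[12]=0
i=13: fresh scan; Z[13]=0
i=14: fresh scan; Z[14]=2 scan→box=[14,16)
i=15: min(r-i=1, Z[1]=0)=0; Z[15]=0
i=16: fresh scan; Z[16]=0
i=17: fresh scan; Z[17]=0
i=18: fresh scan; Z[18]=1 scan→box=[18,19)
i=19: fresh scan; Z[19]=1 scan→box=[19,20)
i=20: fresh scan; Z[20]=0
i=21: fresh scan; Z[21]=2 scan→box=[21,23)
i=22: min(r-i=1, Z[1]=0)=0; Z[22]=0
i=23: fresh scan; Z[23]=0
i=24: fresh scan; Z[24]=0
i=25: fresh scan; Z[25]=1 scan→box=[25,26)

[26, 0, 3, 0, 1, 1, 0, 1, 0, 0, 0, 0, 0, 0, 2, 0, 0, 0, 1, 1, 0, 2, 0, 0, 0, 1]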